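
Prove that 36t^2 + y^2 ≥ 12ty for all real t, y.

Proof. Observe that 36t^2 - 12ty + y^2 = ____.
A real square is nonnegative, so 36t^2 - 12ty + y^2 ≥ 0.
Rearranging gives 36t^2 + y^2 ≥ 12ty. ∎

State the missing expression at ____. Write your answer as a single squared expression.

(6t - y)^2

36t^2 - 12ty + y^2 is a perfect-square trinomial: the outer terms are (6t)^2 and (y)^2, and the cross term is -2·6t·y.
So 36t^2 - 12ty + y^2 = (6t - y)^2 ≥ 0.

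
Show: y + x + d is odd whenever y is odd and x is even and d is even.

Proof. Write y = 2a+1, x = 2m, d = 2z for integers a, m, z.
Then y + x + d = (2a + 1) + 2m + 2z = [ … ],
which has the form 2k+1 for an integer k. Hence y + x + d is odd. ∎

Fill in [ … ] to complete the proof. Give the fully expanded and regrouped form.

2(a + m + z) + 1

Expanding: (2a + 1) + 2m + 2z = 2a + 2m + 2z + 1.
Every term except the constant is even, so this is 2(a + m + z) + 1,
and a + m + z ∈ ℤ gives the required form.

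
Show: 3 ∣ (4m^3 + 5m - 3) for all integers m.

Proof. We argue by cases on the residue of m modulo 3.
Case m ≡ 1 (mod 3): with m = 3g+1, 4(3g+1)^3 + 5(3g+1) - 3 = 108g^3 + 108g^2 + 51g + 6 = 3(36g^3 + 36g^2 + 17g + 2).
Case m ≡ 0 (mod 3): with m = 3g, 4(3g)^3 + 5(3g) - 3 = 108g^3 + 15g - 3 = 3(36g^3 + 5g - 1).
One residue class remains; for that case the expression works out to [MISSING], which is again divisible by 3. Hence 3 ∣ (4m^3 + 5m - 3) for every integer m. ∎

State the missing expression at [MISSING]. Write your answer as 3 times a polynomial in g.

Only m ≡ 2 (mod 3) is unaccounted for. Put m = 3g+2:
4(3g+2)^3 + 5(3g+2) - 3 expands to 108g^3 + 216g^2 + 159g + 39,
and factoring out 3 leaves 3(36g^3 + 72g^2 + 53g + 13).

3(36g^3 + 72g^2 + 53g + 13)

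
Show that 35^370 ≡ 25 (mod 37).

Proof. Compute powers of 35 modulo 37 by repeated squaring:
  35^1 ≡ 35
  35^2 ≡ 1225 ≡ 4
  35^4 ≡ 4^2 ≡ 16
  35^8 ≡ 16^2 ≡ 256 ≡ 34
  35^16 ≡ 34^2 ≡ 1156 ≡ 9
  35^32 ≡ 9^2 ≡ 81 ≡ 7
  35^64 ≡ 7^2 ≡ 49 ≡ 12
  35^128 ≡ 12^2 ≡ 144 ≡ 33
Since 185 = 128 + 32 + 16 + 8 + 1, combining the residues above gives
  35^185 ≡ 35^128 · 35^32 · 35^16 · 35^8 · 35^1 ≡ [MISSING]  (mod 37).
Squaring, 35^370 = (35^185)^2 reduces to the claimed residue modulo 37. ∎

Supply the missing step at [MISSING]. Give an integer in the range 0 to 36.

35^128 · 35^32 · 35^16 · 35^8 · 35^1 ≡ 33 · 7 · 9 · 34 · 35 = 2474010.
2474010 mod 37 = 5, so 35^185 ≡ 5 (mod 37).

5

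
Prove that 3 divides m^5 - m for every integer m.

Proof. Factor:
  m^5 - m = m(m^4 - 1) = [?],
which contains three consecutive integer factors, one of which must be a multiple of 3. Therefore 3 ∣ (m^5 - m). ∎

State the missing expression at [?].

(m - 1)m(m + 1)(m^2 + 1)

m^4 - 1 = (m^2 - 1)(m^2 + 1), and m^2 - 1 = (m-1)(m+1).
So m(m^4 - 1) = (m - 1)m(m + 1)(m^2 + 1).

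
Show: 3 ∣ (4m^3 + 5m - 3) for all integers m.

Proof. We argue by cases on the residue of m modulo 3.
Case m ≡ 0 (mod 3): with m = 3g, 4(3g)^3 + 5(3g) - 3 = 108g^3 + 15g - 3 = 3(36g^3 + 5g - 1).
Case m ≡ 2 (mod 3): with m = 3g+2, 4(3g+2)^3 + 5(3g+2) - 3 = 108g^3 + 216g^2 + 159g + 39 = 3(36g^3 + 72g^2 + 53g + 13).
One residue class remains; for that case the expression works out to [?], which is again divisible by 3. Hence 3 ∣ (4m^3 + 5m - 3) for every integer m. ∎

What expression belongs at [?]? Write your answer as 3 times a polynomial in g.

The residues treated are {0, 2}, so the missing case is m ≡ 1 (mod 3); write m = 3g+1.
Then 4(3g+1)^3 + 5(3g+1) - 3 = 108g^3 + 108g^2 + 51g + 6 = 3(36g^3 + 36g^2 + 17g + 2).

3(36g^3 + 36g^2 + 17g + 2)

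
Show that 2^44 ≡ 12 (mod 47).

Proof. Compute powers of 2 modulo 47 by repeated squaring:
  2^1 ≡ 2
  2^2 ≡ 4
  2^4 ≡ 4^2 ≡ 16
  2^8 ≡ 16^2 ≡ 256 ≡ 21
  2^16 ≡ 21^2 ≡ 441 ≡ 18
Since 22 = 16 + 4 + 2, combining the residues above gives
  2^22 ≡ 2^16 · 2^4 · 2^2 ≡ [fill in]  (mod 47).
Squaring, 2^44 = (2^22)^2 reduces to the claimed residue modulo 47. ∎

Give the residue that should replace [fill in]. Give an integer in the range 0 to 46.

Multiply the listed residues: 18 · 16 · 4 = 288 → 1152.
Reducing modulo 47: 1152 = 24·47 + 24, so 2^22 ≡ 24.

24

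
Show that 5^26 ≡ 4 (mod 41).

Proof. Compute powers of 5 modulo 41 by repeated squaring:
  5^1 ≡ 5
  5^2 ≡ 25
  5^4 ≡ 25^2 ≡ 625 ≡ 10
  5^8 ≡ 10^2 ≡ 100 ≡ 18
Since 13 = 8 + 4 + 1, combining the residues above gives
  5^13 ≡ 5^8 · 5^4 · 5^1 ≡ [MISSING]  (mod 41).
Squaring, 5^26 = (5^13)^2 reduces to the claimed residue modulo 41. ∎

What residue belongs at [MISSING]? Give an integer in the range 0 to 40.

39

Multiply the listed residues: 18 · 10 · 5 = 180 → 900.
Reducing modulo 41: 900 = 21·41 + 39, so 5^13 ≡ 39.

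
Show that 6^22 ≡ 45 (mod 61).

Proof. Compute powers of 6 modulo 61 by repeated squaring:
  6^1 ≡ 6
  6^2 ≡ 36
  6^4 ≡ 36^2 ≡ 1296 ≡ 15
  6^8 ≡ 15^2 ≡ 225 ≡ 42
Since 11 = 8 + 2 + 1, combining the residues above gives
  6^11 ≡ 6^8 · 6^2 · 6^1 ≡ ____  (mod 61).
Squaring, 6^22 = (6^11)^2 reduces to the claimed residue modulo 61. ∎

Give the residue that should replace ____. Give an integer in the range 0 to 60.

6^8 · 6^2 · 6^1 ≡ 42 · 36 · 6 = 9072.
9072 mod 61 = 44, so 6^11 ≡ 44 (mod 61).

44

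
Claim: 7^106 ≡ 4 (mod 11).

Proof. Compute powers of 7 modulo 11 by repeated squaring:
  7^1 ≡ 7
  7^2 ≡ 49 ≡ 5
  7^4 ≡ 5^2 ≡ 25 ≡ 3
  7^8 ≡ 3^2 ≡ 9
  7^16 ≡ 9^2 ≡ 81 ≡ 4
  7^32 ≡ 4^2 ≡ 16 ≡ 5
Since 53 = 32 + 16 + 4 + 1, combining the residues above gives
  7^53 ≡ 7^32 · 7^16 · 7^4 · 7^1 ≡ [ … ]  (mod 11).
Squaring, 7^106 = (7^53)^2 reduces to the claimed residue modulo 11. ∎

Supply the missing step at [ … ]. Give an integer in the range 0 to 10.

Multiply the listed residues: 5 · 4 · 3 · 7 = 20 → 60 → 420.
Reducing modulo 11: 420 = 38·11 + 2, so 7^53 ≡ 2.

2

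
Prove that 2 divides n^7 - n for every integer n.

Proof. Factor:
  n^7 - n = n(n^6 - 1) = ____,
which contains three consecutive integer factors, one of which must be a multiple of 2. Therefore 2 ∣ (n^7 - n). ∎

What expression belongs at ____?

(n - 1)n(n + 1)(n^4 + n^2 + 1)

n^6 - 1 = (n^2 - 1)(n^4 + n^2 + 1), and n^2 - 1 = (n-1)(n+1).
So n(n^6 - 1) = (n - 1)n(n + 1)(n^4 + n^2 + 1).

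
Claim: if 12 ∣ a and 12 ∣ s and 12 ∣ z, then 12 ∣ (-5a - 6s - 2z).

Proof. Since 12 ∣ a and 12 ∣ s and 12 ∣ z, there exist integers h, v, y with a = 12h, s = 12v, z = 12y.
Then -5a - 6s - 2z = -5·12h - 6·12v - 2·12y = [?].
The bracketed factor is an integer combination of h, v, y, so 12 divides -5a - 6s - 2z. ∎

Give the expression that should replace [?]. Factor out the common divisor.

12(-5h - 6v - 2y)

Each term has a factor of 12: -5·12h - 6·12v - 2·12y = 12·(-5h - 6v - 2y).
Since -5h - 6v - 2y is an integer, 12 ∣ (-5a - 6s - 2z).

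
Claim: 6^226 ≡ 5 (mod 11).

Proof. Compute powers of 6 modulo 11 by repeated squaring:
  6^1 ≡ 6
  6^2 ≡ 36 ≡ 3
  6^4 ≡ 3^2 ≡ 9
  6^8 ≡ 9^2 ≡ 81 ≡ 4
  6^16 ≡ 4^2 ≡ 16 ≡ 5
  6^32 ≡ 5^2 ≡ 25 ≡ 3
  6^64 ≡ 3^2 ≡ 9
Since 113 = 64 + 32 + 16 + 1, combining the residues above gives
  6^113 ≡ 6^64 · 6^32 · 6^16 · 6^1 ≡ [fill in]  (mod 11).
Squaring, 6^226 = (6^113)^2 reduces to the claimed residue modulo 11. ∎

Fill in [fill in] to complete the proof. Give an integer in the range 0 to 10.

7

Multiply the listed residues: 9 · 3 · 5 · 6 = 27 → 135 → 810.
Reducing modulo 11: 810 = 73·11 + 7, so 6^113 ≡ 7.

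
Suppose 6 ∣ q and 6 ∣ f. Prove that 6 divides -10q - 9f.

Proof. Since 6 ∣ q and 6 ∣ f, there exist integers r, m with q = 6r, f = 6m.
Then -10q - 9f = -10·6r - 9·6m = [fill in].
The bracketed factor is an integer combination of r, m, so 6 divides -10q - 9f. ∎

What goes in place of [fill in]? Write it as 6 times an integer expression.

Pull the common 6 out of every term: -10·6r - 9·6m = 6(-9m - 10r).
-9m - 10r is an integer, which exhibits the divisibility.

6(-9m - 10r)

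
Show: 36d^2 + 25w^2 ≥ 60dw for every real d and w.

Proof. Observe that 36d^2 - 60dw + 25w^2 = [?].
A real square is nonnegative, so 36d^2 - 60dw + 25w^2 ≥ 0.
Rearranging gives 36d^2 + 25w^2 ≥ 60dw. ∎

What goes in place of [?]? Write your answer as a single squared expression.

36d^2 - 60dw + 25w^2 is a perfect-square trinomial: the outer terms are (6d)^2 and (5w)^2, and the cross term is -2·6d·5w.
So 36d^2 - 60dw + 25w^2 = (6d - 5w)^2 ≥ 0.

(6d - 5w)^2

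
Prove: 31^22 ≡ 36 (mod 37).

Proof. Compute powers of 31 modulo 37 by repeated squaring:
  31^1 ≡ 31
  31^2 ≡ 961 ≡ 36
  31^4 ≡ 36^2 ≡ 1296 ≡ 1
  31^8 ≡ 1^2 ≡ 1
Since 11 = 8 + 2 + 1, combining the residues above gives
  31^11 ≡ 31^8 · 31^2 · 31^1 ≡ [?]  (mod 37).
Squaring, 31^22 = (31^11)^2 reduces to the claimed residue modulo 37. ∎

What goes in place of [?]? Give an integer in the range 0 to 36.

Multiply the listed residues: 1 · 36 · 31 = 36 → 1116.
Reducing modulo 37: 1116 = 30·37 + 6, so 31^11 ≡ 6.

6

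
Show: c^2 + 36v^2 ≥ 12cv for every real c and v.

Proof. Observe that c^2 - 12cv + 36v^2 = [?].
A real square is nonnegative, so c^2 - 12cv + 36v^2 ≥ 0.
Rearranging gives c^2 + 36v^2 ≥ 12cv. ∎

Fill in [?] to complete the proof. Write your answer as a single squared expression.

The leading and trailing coefficients are 1^2 and 6^2, and 12 = 2·1·6, so the trinomial is (c - 6v)^2.
Hence c^2 - 12cv + 36v^2 ≥ 0.

(c - 6v)^2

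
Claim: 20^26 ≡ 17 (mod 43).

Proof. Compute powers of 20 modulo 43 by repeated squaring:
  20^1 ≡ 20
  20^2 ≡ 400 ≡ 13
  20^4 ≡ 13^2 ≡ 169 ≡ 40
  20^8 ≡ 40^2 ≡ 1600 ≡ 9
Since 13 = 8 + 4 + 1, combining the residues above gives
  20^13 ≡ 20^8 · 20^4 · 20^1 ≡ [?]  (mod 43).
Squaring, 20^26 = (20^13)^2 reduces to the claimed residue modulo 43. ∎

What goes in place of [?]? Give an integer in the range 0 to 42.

19

Multiply the listed residues: 9 · 40 · 20 = 360 → 7200.
Reducing modulo 43: 7200 = 167·43 + 19, so 20^13 ≡ 19.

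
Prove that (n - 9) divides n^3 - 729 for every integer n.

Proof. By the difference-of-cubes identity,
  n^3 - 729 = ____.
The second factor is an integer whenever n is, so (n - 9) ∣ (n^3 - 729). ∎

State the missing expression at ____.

(n - 9)(n^2 + 9n + 81)

Polynomial division of n^3 - 729 by n - 9 leaves remainder 0 and quotient n^2 + 9n + 81.
Hence n^3 - 729 = (n - 9)(n^2 + 9n + 81).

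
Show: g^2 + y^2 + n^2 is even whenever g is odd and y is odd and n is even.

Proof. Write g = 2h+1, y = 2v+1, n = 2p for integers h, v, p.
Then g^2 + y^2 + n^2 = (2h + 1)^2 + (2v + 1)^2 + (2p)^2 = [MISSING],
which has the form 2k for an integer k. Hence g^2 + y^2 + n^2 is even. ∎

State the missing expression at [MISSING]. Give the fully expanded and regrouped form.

Expanding: (2h + 1)^2 + (2v + 1)^2 + (2p)^2 = 4h^2 + 4h + 4p^2 + 4v^2 + 4v + 2.
Every term is even; pulling out the factor of 2 gives 2(2h^2 + 2h + 2p^2 + 2v^2 + 2v + 1).

2(2h^2 + 2h + 2p^2 + 2v^2 + 2v + 1)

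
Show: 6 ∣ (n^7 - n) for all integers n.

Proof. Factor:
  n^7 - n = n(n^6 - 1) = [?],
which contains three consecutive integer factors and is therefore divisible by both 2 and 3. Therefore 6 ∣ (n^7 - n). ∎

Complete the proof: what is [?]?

n^6 - 1 = (n^2 - 1)(n^4 + n^2 + 1), and n^2 - 1 = (n-1)(n+1).
So n(n^6 - 1) = (n - 1)n(n + 1)(n^4 + n^2 + 1).

(n - 1)n(n + 1)(n^4 + n^2 + 1)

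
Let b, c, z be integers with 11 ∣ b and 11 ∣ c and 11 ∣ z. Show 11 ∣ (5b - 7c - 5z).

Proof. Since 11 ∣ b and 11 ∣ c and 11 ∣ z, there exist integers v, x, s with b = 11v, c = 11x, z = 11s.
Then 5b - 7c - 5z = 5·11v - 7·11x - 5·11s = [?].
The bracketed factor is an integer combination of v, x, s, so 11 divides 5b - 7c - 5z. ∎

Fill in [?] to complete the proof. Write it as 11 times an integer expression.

11(-5s + 5v - 7x)

Pull the common 11 out of every term: 5·11v - 7·11x - 5·11s = 11(-5s + 5v - 7x).
-5s + 5v - 7x is an integer, which exhibits the divisibility.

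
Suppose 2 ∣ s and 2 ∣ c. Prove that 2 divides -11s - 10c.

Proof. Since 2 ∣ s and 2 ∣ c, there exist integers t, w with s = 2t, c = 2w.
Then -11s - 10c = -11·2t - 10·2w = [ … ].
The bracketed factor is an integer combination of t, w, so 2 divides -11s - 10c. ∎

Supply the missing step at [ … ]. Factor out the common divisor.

Each term has a factor of 2: -11·2t - 10·2w = 2·(-11t - 10w).
Since -11t - 10w is an integer, 2 ∣ (-11s - 10c).

2(-11t - 10w)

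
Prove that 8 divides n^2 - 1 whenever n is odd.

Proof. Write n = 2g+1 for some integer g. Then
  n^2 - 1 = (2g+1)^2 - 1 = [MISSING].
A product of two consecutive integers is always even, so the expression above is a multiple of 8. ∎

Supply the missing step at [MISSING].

(2g+1)^2 - 1 = 4g^2 + 4g + 1 - 1 = 4g^2 + 4g = 4g(g+1).
Since g and g+1 are consecutive, g(g+1) is even, and 4·(even) is a multiple of 8.

4g(g + 1)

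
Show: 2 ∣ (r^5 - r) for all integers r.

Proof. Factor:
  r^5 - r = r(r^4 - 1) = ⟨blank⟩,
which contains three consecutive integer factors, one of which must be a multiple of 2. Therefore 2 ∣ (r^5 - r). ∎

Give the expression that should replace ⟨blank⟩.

r^4 - 1 = (r^2 - 1)(r^2 + 1), and r^2 - 1 = (r-1)(r+1).
So r(r^4 - 1) = (r - 1)r(r + 1)(r^2 + 1).

(r - 1)r(r + 1)(r^2 + 1)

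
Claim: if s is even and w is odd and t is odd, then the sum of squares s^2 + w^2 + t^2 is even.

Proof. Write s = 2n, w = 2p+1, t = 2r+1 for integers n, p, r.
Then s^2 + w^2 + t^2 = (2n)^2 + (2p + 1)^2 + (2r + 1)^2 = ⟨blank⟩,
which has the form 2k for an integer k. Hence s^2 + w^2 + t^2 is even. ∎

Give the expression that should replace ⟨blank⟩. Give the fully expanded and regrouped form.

2(2n^2 + 2p^2 + 2p + 2r^2 + 2r + 1)

Expanding: (2n)^2 + (2p + 1)^2 + (2r + 1)^2 = 4n^2 + 4p^2 + 4p + 4r^2 + 4r + 2.
Every term is even; pulling out the factor of 2 gives 2(2n^2 + 2p^2 + 2p + 2r^2 + 2r + 1).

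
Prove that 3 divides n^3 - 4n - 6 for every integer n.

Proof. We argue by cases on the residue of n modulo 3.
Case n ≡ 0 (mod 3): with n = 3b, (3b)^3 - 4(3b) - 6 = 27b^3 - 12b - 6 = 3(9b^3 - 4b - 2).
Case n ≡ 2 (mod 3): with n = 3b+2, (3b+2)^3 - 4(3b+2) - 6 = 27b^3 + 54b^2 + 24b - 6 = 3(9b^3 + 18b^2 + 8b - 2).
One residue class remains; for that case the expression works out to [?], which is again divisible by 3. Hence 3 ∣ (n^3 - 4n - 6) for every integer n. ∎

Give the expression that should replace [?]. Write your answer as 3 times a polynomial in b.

3(9b^3 + 9b^2 - b - 3)

Only n ≡ 1 (mod 3) is unaccounted for. Put n = 3b+1:
(3b+1)^3 - 4(3b+1) - 6 expands to 27b^3 + 27b^2 - 3b - 9,
and factoring out 3 leaves 3(9b^3 + 9b^2 - b - 3).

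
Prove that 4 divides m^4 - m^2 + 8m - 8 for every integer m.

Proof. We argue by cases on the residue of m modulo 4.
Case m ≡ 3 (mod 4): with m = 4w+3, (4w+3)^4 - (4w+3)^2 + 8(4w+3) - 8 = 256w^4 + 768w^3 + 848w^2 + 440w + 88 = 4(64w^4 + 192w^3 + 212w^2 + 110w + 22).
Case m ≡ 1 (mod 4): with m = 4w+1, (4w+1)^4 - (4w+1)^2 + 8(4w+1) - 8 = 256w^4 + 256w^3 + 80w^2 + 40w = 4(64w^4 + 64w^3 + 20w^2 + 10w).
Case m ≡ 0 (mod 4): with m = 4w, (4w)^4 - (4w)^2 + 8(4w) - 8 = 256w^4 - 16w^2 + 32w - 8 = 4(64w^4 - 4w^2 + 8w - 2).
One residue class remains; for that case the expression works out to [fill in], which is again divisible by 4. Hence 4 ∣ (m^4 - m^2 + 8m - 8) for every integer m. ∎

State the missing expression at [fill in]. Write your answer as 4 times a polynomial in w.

The residues treated are {3, 1, 0}, so the missing case is m ≡ 2 (mod 4); write m = 4w+2.
Then (4w+2)^4 - (4w+2)^2 + 8(4w+2) - 8 = 256w^4 + 512w^3 + 368w^2 + 144w + 20 = 4(64w^4 + 128w^3 + 92w^2 + 36w + 5).

4(64w^4 + 128w^3 + 92w^2 + 36w + 5)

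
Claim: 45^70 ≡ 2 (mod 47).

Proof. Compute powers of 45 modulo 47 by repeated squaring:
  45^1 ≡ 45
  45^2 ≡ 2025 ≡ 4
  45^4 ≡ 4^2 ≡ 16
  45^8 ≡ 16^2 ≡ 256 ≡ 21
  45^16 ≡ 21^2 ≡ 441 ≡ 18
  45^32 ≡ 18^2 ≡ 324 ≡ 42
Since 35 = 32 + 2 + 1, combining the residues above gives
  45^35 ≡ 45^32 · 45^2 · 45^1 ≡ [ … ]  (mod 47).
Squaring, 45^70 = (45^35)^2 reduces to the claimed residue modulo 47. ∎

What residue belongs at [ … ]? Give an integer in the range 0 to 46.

Multiply the listed residues: 42 · 4 · 45 = 168 → 7560.
Reducing modulo 47: 7560 = 160·47 + 40, so 45^35 ≡ 40.

40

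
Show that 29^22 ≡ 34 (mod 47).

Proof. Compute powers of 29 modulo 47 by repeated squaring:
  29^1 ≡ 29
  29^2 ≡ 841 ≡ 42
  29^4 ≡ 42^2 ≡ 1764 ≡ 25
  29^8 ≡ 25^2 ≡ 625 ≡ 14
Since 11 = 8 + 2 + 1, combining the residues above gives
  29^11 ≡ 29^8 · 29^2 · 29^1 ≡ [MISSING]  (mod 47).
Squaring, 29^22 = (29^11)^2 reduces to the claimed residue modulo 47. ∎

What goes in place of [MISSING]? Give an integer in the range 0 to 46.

38

Multiply the listed residues: 14 · 42 · 29 = 588 → 17052.
Reducing modulo 47: 17052 = 362·47 + 38, so 29^11 ≡ 38.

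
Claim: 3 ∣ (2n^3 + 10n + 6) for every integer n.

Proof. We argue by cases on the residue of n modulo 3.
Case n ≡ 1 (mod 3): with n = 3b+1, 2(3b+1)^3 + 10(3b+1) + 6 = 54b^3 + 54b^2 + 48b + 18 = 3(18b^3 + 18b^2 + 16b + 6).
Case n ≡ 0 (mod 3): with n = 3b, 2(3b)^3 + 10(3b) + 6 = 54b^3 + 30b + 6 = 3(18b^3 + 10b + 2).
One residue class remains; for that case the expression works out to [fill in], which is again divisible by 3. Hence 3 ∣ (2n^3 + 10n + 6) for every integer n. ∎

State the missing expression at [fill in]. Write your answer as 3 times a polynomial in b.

3(18b^3 + 36b^2 + 34b + 14)

Only n ≡ 2 (mod 3) is unaccounted for. Put n = 3b+2:
2(3b+2)^3 + 10(3b+2) + 6 expands to 54b^3 + 108b^2 + 102b + 42,
and factoring out 3 leaves 3(18b^3 + 36b^2 + 34b + 14).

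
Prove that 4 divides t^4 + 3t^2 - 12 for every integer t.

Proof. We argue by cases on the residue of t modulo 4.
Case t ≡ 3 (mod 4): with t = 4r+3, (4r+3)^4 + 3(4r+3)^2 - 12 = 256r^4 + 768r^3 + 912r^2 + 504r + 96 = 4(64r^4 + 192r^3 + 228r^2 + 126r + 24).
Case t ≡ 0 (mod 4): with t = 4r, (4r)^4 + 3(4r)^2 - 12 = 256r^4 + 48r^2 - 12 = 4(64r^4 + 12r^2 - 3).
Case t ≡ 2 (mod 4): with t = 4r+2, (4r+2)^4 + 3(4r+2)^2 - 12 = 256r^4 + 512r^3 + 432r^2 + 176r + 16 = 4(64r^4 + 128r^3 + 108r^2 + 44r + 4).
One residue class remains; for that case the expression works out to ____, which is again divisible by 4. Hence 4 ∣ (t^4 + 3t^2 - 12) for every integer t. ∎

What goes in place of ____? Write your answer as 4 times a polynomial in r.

4(64r^4 + 64r^3 + 36r^2 + 10r - 2)

The residues treated are {3, 0, 2}, so the missing case is t ≡ 1 (mod 4); write t = 4r+1.
Then (4r+1)^4 + 3(4r+1)^2 - 12 = 256r^4 + 256r^3 + 144r^2 + 40r - 8 = 4(64r^4 + 64r^3 + 36r^2 + 10r - 2).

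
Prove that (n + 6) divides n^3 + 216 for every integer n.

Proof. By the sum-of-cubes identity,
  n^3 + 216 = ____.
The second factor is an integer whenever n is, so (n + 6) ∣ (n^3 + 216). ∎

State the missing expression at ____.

(n + 6)(n^2 - 6n + 36)

a^3 + b^3 = (a + b)(a^2 - ab + b^2). With a = n, b = 6:
n^3 + 216 = (n + 6)(n^2 - 6n + 36).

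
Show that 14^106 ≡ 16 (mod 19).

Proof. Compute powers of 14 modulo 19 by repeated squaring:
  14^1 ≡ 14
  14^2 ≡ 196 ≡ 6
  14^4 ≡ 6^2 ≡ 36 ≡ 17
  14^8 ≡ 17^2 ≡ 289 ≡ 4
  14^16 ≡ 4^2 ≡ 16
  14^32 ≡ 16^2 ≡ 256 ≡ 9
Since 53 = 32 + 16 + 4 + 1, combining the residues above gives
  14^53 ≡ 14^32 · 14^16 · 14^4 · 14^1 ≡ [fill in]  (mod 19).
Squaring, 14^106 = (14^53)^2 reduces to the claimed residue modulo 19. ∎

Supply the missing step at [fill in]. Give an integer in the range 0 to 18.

15

14^32 · 14^16 · 14^4 · 14^1 ≡ 9 · 16 · 17 · 14 = 34272.
34272 mod 19 = 15, so 14^53 ≡ 15 (mod 19).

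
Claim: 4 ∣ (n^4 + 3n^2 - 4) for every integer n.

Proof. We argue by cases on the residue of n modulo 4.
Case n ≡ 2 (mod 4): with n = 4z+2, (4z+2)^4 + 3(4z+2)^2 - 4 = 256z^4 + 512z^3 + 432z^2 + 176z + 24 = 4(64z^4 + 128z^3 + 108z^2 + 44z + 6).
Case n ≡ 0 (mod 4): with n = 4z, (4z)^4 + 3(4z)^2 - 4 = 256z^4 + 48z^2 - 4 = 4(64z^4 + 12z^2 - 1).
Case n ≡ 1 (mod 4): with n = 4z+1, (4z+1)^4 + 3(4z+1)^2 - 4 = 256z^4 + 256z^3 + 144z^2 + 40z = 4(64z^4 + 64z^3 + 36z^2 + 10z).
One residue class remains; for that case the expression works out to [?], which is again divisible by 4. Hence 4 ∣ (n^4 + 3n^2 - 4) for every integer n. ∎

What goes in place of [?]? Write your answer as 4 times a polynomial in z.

4(64z^4 + 192z^3 + 228z^2 + 126z + 26)

The residues treated are {2, 0, 1}, so the missing case is n ≡ 3 (mod 4); write n = 4z+3.
Then (4z+3)^4 + 3(4z+3)^2 - 4 = 256z^4 + 768z^3 + 912z^2 + 504z + 104 = 4(64z^4 + 192z^3 + 228z^2 + 126z + 26).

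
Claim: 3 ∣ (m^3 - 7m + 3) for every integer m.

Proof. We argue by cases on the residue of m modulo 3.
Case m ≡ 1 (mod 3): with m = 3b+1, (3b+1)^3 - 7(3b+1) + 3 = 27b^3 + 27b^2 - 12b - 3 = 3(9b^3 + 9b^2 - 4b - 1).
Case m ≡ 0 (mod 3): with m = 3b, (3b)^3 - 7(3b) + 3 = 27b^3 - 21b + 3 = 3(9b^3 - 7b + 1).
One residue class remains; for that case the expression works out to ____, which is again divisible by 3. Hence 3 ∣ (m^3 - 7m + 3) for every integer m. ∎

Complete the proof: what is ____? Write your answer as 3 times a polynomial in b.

The residues treated are {1, 0}, so the missing case is m ≡ 2 (mod 3); write m = 3b+2.
Then (3b+2)^3 - 7(3b+2) + 3 = 27b^3 + 54b^2 + 15b - 3 = 3(9b^3 + 18b^2 + 5b - 1).

3(9b^3 + 18b^2 + 5b - 1)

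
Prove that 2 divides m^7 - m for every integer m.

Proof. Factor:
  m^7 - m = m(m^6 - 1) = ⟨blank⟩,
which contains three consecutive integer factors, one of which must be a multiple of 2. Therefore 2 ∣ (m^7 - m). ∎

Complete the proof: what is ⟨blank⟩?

(m - 1)m(m + 1)(m^4 + m^2 + 1)

m^6 - 1 = (m^2 - 1)(m^4 + m^2 + 1), and m^2 - 1 = (m-1)(m+1).
So m(m^6 - 1) = (m - 1)m(m + 1)(m^4 + m^2 + 1).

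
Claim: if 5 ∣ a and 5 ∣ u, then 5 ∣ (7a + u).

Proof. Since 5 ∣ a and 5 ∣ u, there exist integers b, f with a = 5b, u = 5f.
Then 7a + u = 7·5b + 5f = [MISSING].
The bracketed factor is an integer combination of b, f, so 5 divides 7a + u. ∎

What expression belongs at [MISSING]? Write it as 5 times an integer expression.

Pull the common 5 out of every term: 7·5b + 5f = 5(7b + f).
7b + f is an integer, which exhibits the divisibility.

5(7b + f)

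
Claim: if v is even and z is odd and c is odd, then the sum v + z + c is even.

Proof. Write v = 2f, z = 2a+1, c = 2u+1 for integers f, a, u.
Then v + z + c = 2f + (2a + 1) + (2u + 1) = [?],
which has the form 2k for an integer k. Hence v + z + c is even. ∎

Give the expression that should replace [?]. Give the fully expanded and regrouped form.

2(a + f + u + 1)

Expanding: 2f + (2a + 1) + (2u + 1) = 2a + 2f + 2u + 2.
Every term is even; pulling out the factor of 2 gives 2(a + f + u + 1).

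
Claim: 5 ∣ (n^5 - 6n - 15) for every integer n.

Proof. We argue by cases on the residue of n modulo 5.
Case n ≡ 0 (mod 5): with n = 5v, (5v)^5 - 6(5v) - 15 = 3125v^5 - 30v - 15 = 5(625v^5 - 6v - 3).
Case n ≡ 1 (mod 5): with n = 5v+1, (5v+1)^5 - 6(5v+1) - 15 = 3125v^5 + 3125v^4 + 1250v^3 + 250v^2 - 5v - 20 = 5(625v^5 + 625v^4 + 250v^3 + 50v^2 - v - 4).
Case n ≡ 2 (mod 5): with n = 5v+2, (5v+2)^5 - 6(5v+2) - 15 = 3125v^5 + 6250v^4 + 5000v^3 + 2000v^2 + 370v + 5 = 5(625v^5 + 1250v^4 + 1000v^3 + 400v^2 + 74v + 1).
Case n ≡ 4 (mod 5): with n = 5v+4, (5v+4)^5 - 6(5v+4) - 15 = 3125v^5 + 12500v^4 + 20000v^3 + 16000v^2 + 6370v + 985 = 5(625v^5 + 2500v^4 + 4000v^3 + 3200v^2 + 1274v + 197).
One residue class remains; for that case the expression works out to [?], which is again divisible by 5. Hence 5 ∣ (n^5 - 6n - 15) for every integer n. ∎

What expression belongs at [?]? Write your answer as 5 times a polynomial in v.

Only n ≡ 3 (mod 5) is unaccounted for. Put n = 5v+3:
(5v+3)^5 - 6(5v+3) - 15 expands to 3125v^5 + 9375v^4 + 11250v^3 + 6750v^2 + 1995v + 210,
and factoring out 5 leaves 5(625v^5 + 1875v^4 + 2250v^3 + 1350v^2 + 399v + 42).

5(625v^5 + 1875v^4 + 2250v^3 + 1350v^2 + 399v + 42)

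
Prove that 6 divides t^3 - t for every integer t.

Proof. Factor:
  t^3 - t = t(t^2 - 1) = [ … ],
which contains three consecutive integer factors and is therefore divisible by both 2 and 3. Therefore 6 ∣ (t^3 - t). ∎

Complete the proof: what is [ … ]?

(t - 1)t(t + 1)

t(t^2 - 1) = t(t - 1)(t + 1) = (t - 1)t(t + 1).
These three factors are consecutive integers, so their product is divisible by 6.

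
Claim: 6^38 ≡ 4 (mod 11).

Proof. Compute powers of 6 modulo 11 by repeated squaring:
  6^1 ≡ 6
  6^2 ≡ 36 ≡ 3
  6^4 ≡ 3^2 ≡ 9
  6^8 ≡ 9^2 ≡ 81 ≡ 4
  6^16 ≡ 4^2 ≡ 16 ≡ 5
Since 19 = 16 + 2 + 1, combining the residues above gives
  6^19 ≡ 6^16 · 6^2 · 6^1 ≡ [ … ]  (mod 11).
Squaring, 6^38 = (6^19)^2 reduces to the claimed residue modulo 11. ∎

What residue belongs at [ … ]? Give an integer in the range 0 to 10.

2

6^16 · 6^2 · 6^1 ≡ 5 · 3 · 6 = 90.
90 mod 11 = 2, so 6^19 ≡ 2 (mod 11).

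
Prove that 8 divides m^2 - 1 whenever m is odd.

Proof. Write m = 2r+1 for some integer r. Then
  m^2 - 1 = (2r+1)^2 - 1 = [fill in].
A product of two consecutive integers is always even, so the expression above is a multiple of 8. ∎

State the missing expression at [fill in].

(2r+1)^2 - 1 = 4r^2 + 4r + 1 - 1 = 4r^2 + 4r = 4r(r+1).
Since r and r+1 are consecutive, r(r+1) is even, and 4·(even) is a multiple of 8.

4r(r + 1)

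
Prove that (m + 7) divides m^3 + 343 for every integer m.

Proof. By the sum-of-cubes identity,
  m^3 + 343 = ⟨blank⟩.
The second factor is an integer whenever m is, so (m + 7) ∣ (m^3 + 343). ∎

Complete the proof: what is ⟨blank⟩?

(m + 7)(m^2 - 7m + 49)

a^3 + b^3 = (a + b)(a^2 - ab + b^2). With a = m, b = 7:
m^3 + 343 = (m + 7)(m^2 - 7m + 49).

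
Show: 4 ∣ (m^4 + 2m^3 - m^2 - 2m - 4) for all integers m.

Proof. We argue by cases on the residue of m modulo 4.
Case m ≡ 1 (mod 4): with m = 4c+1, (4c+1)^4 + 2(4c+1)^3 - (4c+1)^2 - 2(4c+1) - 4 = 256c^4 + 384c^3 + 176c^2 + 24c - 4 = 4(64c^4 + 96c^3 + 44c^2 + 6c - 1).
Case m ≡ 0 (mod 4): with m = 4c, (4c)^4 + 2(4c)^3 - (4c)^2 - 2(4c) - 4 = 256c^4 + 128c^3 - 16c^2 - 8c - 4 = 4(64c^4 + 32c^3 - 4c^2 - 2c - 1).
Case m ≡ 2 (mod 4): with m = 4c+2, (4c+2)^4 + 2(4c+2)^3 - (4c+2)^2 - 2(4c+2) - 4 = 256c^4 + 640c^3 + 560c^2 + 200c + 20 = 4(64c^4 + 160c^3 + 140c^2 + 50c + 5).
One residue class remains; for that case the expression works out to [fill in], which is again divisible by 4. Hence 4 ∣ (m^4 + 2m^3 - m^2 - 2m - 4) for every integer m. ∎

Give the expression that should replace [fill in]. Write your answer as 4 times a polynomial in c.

Only m ≡ 3 (mod 4) is unaccounted for. Put m = 4c+3:
(4c+3)^4 + 2(4c+3)^3 - (4c+3)^2 - 2(4c+3) - 4 expands to 256c^4 + 896c^3 + 1136c^2 + 616c + 116,
and factoring out 4 leaves 4(64c^4 + 224c^3 + 284c^2 + 154c + 29).

4(64c^4 + 224c^3 + 284c^2 + 154c + 29)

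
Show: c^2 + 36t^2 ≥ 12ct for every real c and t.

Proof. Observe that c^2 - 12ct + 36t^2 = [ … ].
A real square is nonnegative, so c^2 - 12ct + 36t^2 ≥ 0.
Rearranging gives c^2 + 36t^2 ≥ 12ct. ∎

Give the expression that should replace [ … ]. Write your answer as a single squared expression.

(c - 6t)^2

c^2 - 12ct + 36t^2 is a perfect-square trinomial: the outer terms are (c)^2 and (6t)^2, and the cross term is -2·c·6t.
So c^2 - 12ct + 36t^2 = (c - 6t)^2 ≥ 0.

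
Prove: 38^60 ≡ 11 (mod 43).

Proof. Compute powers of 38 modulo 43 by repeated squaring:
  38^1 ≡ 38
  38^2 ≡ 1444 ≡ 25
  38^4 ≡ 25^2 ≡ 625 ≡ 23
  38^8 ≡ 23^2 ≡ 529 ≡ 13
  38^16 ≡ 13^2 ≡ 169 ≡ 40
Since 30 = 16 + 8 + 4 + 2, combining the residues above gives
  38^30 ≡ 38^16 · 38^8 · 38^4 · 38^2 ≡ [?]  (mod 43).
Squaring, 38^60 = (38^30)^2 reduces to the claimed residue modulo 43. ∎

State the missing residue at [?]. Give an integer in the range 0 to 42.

21

38^16 · 38^8 · 38^4 · 38^2 ≡ 40 · 13 · 23 · 25 = 299000.
299000 mod 43 = 21, so 38^30 ≡ 21 (mod 43).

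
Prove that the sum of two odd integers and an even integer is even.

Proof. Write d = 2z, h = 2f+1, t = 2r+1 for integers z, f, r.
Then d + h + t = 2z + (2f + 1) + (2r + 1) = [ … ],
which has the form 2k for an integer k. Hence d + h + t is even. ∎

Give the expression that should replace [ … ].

Expanding: 2z + (2f + 1) + (2r + 1) = 2f + 2r + 2z + 2.
Every term is even; pulling out the factor of 2 gives 2(f + r + z + 1).

2(f + r + z + 1)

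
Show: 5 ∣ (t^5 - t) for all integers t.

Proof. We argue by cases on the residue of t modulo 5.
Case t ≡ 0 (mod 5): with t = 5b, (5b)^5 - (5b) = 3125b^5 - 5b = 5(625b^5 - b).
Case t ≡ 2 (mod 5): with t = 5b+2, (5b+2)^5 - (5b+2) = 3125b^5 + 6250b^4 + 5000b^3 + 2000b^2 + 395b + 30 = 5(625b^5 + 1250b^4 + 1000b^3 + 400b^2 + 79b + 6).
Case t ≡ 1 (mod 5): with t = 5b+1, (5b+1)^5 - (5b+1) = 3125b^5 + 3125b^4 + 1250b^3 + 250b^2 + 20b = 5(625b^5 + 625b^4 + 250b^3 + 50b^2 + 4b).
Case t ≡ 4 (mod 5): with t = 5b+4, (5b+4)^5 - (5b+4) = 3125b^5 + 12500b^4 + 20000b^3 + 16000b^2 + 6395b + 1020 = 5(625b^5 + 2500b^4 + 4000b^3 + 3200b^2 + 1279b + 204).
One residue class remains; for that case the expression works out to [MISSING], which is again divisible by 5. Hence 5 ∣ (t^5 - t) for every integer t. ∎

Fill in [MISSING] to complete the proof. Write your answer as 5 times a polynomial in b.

Only t ≡ 3 (mod 5) is unaccounted for. Put t = 5b+3:
(5b+3)^5 - (5b+3) expands to 3125b^5 + 9375b^4 + 11250b^3 + 6750b^2 + 2020b + 240,
and factoring out 5 leaves 5(625b^5 + 1875b^4 + 2250b^3 + 1350b^2 + 404b + 48).

5(625b^5 + 1875b^4 + 2250b^3 + 1350b^2 + 404b + 48)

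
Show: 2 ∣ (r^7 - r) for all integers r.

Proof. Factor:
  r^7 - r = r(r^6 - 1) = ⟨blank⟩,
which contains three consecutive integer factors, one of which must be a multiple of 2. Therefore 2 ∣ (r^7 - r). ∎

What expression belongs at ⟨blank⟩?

r^6 - 1 = (r^2 - 1)(r^4 + r^2 + 1), and r^2 - 1 = (r-1)(r+1).
So r(r^6 - 1) = (r - 1)r(r + 1)(r^4 + r^2 + 1).

(r - 1)r(r + 1)(r^4 + r^2 + 1)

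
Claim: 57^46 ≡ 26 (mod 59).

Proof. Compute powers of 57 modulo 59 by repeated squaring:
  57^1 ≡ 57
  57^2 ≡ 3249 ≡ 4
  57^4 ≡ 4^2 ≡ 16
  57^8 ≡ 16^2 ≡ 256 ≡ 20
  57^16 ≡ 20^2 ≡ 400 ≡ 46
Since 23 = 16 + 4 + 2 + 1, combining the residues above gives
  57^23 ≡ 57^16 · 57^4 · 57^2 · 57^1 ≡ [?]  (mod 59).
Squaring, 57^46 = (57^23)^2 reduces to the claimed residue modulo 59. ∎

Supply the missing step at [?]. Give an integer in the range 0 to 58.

12

57^16 · 57^4 · 57^2 · 57^1 ≡ 46 · 16 · 4 · 57 = 167808.
167808 mod 59 = 12, so 57^23 ≡ 12 (mod 59).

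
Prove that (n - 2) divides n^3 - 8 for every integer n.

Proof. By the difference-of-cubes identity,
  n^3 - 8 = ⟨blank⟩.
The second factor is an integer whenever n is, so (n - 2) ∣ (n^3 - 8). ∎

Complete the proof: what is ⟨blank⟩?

(n - 2)(n^2 + 2n + 4)

a^3 - b^3 = (a - b)(a^2 + ab + b^2). With a = n, b = 2:
n^3 - 8 = (n - 2)(n^2 + 2n + 4).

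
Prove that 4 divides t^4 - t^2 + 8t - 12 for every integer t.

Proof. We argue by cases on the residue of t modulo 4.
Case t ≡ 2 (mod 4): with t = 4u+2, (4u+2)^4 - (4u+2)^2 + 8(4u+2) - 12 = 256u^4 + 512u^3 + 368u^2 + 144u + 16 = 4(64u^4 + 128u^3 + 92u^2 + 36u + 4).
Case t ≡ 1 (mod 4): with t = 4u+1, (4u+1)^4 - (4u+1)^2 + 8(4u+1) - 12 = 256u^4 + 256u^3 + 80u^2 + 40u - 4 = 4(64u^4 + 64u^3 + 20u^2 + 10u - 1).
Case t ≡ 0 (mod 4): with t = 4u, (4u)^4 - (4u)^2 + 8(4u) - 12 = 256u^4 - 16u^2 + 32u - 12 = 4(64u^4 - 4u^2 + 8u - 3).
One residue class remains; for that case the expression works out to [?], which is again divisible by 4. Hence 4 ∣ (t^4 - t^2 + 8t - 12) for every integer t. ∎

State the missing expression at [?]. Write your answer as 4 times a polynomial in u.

Only t ≡ 3 (mod 4) is unaccounted for. Put t = 4u+3:
(4u+3)^4 - (4u+3)^2 + 8(4u+3) - 12 expands to 256u^4 + 768u^3 + 848u^2 + 440u + 84,
and factoring out 4 leaves 4(64u^4 + 192u^3 + 212u^2 + 110u + 21).

4(64u^4 + 192u^3 + 212u^2 + 110u + 21)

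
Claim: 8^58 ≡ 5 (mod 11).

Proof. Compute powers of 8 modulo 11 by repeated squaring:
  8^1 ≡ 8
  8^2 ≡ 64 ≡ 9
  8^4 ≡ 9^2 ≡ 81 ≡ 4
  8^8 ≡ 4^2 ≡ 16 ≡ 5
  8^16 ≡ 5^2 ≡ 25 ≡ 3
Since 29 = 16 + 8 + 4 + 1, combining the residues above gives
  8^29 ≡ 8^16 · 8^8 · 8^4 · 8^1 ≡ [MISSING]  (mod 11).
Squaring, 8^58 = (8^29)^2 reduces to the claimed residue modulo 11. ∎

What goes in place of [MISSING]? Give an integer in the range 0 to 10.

7

Multiply the listed residues: 3 · 5 · 4 · 8 = 15 → 60 → 480.
Reducing modulo 11: 480 = 43·11 + 7, so 8^29 ≡ 7.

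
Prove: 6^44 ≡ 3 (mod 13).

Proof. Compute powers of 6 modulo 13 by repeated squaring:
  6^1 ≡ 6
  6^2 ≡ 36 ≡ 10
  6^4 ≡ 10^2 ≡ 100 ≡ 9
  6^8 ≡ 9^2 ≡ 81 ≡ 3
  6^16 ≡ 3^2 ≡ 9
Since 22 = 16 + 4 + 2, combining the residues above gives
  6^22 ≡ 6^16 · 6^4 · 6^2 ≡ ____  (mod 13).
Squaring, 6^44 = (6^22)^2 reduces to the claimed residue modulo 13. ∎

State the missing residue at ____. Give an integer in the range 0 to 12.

6^16 · 6^4 · 6^2 ≡ 9 · 9 · 10 = 810.
810 mod 13 = 4, so 6^22 ≡ 4 (mod 13).

4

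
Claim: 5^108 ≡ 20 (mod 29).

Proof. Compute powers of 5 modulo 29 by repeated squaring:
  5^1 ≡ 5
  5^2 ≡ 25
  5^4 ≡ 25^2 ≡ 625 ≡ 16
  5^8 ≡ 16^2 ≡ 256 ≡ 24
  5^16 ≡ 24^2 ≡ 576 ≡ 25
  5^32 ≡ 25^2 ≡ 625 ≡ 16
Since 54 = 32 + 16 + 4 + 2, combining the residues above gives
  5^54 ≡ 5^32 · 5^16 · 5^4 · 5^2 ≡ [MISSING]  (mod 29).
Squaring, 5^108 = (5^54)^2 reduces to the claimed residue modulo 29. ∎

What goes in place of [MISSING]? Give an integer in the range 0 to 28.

5^32 · 5^16 · 5^4 · 5^2 ≡ 16 · 25 · 16 · 25 = 160000.
160000 mod 29 = 7, so 5^54 ≡ 7 (mod 29).

7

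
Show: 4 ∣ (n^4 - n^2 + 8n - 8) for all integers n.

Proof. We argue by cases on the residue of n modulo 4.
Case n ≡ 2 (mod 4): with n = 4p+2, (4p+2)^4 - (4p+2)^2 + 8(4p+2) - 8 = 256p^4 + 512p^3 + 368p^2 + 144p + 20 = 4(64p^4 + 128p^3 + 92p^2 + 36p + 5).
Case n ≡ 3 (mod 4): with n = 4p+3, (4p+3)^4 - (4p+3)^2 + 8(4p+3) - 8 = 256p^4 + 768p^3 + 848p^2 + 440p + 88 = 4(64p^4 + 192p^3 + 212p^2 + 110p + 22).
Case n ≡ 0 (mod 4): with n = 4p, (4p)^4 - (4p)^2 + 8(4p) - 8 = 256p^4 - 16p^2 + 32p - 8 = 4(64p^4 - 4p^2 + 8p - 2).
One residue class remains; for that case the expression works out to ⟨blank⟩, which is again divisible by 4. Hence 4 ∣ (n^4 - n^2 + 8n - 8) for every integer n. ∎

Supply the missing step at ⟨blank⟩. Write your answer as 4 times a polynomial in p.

4(64p^4 + 64p^3 + 20p^2 + 10p)

The residues treated are {2, 3, 0}, so the missing case is n ≡ 1 (mod 4); write n = 4p+1.
Then (4p+1)^4 - (4p+1)^2 + 8(4p+1) - 8 = 256p^4 + 256p^3 + 80p^2 + 40p = 4(64p^4 + 64p^3 + 20p^2 + 10p).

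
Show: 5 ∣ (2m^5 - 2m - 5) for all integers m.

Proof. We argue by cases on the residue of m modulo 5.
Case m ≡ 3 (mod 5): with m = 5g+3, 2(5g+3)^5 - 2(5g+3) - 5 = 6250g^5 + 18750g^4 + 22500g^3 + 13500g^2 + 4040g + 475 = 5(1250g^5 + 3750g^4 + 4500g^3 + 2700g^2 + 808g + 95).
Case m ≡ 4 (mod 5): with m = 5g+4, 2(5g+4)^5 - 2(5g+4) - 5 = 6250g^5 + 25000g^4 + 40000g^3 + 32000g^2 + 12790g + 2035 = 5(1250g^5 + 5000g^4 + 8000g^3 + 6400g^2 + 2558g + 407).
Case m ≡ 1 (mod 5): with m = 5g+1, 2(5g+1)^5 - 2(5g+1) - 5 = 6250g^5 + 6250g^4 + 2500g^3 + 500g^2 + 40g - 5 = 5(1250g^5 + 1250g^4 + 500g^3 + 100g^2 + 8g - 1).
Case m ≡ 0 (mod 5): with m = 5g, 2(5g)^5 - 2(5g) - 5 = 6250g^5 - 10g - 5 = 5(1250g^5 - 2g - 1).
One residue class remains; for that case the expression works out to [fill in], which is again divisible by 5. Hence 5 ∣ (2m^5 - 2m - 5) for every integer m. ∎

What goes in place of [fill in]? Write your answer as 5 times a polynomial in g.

Only m ≡ 2 (mod 5) is unaccounted for. Put m = 5g+2:
2(5g+2)^5 - 2(5g+2) - 5 expands to 6250g^5 + 12500g^4 + 10000g^3 + 4000g^2 + 790g + 55,
and factoring out 5 leaves 5(1250g^5 + 2500g^4 + 2000g^3 + 800g^2 + 158g + 11).

5(1250g^5 + 2500g^4 + 2000g^3 + 800g^2 + 158g + 11)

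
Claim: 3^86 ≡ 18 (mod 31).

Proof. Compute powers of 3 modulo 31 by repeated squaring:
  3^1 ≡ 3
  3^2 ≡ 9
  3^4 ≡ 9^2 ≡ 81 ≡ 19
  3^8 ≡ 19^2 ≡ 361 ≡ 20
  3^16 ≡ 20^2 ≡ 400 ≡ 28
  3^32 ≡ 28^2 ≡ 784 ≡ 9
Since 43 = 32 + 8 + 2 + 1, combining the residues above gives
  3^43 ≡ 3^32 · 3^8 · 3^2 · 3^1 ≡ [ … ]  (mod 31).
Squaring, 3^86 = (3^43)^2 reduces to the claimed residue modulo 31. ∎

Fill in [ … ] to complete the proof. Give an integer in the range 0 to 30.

Multiply the listed residues: 9 · 20 · 9 · 3 = 180 → 1620 → 4860.
Reducing modulo 31: 4860 = 156·31 + 24, so 3^43 ≡ 24.

24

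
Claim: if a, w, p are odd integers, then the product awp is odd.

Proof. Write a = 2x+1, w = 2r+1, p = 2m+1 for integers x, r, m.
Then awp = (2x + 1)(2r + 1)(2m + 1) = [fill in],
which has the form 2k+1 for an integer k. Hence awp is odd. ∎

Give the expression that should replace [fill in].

2(4mrx + 2mr + 2mx + m + 2rx + r + x) + 1

(2x + 1)(2r + 1)(2m + 1) = 8mrx + 4mr + 4mx + 2m + 4rx + 2r + 2x + 1
= 2(4mrx + 2mr + 2mx + m + 2rx + r + x) + 1.
Since 4mrx + 2mr + 2mx + m + 2rx + r + x is an integer, the product is of the form 2k+1 for an integer k.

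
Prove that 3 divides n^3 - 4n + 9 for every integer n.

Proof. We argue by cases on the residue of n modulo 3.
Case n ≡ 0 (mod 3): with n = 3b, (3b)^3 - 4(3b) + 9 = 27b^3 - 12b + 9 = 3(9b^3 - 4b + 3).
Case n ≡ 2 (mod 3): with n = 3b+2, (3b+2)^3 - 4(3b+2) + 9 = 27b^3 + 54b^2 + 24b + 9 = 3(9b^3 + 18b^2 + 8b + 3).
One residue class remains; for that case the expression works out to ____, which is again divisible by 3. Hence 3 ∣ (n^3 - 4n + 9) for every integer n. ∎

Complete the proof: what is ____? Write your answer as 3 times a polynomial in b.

3(9b^3 + 9b^2 - b + 2)

Only n ≡ 1 (mod 3) is unaccounted for. Put n = 3b+1:
(3b+1)^3 - 4(3b+1) + 9 expands to 27b^3 + 27b^2 - 3b + 6,
and factoring out 3 leaves 3(9b^3 + 9b^2 - b + 2).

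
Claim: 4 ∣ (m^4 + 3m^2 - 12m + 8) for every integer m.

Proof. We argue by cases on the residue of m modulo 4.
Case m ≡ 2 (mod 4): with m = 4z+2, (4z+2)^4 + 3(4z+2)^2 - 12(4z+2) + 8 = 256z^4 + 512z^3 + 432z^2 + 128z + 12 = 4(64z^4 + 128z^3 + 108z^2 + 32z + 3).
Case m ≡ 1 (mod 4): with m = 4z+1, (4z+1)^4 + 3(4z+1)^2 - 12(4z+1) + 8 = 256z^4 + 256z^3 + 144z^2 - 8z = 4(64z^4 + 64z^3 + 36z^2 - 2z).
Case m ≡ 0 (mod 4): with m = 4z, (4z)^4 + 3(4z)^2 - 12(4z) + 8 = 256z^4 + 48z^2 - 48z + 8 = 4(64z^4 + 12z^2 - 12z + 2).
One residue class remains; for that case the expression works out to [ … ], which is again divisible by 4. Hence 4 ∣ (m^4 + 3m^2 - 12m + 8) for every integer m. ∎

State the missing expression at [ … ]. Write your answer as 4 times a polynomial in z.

4(64z^4 + 192z^3 + 228z^2 + 114z + 20)

Only m ≡ 3 (mod 4) is unaccounted for. Put m = 4z+3:
(4z+3)^4 + 3(4z+3)^2 - 12(4z+3) + 8 expands to 256z^4 + 768z^3 + 912z^2 + 456z + 80,
and factoring out 4 leaves 4(64z^4 + 192z^3 + 228z^2 + 114z + 20).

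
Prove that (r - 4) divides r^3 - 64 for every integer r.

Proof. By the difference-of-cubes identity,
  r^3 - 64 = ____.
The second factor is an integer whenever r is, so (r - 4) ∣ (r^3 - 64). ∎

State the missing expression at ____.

Polynomial division of r^3 - 64 by r - 4 leaves remainder 0 and quotient r^2 + 4r + 16.
Hence r^3 - 64 = (r - 4)(r^2 + 4r + 16).

(r - 4)(r^2 + 4r + 16)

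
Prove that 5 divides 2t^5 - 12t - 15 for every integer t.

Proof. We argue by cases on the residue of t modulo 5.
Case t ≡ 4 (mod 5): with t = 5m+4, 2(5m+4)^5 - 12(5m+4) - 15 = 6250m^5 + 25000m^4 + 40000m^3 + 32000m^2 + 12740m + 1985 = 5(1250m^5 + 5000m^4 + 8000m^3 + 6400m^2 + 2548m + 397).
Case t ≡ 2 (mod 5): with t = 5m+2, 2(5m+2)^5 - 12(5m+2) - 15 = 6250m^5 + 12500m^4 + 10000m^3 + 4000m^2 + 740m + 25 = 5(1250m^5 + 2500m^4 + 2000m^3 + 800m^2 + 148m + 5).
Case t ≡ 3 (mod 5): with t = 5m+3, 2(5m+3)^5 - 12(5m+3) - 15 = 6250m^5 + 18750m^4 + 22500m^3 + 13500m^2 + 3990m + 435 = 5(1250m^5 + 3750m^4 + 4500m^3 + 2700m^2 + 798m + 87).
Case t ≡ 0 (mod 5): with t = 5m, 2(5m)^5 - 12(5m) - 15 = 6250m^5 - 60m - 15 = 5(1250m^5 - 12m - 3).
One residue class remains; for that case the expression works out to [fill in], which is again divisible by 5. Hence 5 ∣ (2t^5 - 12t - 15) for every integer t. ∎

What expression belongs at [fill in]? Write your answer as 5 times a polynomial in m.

5(1250m^5 + 1250m^4 + 500m^3 + 100m^2 - 2m - 5)

Only t ≡ 1 (mod 5) is unaccounted for. Put t = 5m+1:
2(5m+1)^5 - 12(5m+1) - 15 expands to 6250m^5 + 6250m^4 + 2500m^3 + 500m^2 - 10m - 25,
and factoring out 5 leaves 5(1250m^5 + 1250m^4 + 500m^3 + 100m^2 - 2m - 5).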